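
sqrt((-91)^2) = 91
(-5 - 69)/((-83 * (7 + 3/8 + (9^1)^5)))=592/39213433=0.00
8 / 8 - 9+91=83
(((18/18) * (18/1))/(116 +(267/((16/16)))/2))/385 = 36/192115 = 0.00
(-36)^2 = 1296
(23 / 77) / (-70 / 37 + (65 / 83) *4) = 70633 / 293370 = 0.24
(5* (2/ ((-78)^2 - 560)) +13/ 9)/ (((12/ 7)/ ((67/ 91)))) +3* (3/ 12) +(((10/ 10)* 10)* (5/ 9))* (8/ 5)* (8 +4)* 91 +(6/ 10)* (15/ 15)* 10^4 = 60913383023/ 3877848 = 15708.04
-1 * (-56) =56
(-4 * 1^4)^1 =-4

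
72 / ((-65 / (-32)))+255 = 18879 / 65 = 290.45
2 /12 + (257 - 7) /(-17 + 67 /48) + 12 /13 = -872335 /58422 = -14.93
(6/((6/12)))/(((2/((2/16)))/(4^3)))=48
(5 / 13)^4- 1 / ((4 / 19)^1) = -540159 / 114244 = -4.73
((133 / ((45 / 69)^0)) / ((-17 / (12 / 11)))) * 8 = -12768 / 187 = -68.28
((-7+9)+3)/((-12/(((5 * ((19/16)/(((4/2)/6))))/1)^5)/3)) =-9401438390625/4194304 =-2241477.58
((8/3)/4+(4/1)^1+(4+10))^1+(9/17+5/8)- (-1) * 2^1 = 8903/408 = 21.82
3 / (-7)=-3 / 7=-0.43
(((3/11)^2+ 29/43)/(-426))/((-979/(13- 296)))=-551284/1084965981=-0.00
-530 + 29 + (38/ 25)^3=-7773253/ 15625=-497.49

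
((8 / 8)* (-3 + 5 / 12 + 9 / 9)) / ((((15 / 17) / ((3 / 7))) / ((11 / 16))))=-3553 / 6720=-0.53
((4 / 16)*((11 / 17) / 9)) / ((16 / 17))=11 / 576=0.02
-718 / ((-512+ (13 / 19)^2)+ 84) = 259198 / 154339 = 1.68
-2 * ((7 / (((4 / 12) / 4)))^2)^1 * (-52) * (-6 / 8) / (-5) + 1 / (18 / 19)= 9906719 / 90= 110074.66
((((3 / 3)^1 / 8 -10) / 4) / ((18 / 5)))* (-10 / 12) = 1975 / 3456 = 0.57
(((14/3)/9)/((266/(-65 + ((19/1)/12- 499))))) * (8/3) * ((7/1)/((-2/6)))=61.39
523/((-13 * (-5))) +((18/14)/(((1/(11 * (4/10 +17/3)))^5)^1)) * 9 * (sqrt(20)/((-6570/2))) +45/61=34828/3965 - 287145717144286 * sqrt(5)/30796875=-20848773.54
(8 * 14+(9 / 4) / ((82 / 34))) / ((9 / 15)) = 92605 / 492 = 188.22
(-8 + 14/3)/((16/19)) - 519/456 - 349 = -40367/114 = -354.10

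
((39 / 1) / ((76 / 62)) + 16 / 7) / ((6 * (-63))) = -9071 / 100548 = -0.09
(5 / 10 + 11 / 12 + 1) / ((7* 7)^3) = 29 / 1411788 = 0.00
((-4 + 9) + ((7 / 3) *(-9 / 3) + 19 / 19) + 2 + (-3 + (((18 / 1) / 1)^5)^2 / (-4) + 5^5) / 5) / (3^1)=-892616803529 / 15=-59507786901.93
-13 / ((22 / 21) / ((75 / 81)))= -11.49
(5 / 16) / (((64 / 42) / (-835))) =-87675 / 512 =-171.24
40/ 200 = 1/ 5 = 0.20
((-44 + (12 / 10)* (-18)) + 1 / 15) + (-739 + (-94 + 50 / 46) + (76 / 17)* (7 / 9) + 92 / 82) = -644095579 / 721395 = -892.85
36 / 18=2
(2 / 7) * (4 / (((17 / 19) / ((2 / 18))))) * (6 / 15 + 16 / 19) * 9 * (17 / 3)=8.99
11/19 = 0.58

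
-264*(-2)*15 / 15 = 528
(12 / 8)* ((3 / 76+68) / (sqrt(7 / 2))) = 15513* sqrt(14) / 1064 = 54.55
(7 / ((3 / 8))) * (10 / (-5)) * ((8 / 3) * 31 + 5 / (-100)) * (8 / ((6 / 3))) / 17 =-555184 / 765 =-725.73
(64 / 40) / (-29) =-8 / 145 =-0.06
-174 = -174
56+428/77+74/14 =5147/77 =66.84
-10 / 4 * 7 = -35 / 2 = -17.50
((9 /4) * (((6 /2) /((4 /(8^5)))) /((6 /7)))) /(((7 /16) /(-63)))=-9289728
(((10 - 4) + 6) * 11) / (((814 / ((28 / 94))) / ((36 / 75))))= 1008 / 43475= 0.02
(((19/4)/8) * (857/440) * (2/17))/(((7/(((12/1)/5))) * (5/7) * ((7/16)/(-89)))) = -4347561/327250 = -13.29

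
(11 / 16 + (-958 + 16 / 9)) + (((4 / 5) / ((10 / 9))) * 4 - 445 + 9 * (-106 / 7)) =-38655299 / 25200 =-1533.94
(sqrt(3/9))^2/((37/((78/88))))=13/1628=0.01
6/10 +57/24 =119/40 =2.98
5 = 5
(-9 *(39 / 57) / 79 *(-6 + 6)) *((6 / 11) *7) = 0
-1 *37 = -37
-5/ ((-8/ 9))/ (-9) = -5/ 8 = -0.62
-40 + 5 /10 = -79 /2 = -39.50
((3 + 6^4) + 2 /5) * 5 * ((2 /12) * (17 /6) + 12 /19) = 4905235 /684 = 7171.40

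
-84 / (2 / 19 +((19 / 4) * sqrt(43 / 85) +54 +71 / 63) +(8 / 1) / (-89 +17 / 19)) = -78063954805247040 / 51052388215517917 +79112858421744 * sqrt(3655) / 51052388215517917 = -1.44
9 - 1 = 8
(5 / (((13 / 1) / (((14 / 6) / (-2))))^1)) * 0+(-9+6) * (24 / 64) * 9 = -81 / 8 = -10.12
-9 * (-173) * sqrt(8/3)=2542.57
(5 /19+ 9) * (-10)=-1760 /19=-92.63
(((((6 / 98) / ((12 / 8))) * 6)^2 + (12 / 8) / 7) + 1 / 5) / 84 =11387 / 2016840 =0.01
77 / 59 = 1.31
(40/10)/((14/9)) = 18/7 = 2.57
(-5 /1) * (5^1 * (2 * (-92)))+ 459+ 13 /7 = 35426 /7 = 5060.86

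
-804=-804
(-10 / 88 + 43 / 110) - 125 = -27439 / 220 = -124.72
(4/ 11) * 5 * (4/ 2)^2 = 7.27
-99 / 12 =-33 / 4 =-8.25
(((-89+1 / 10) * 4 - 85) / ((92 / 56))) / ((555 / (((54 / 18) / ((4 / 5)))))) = -15421 / 8510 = -1.81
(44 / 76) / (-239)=-11 / 4541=-0.00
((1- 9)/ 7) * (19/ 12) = -38/ 21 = -1.81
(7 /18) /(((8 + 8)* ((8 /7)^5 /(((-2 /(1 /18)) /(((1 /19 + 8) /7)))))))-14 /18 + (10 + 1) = 43816211 /4456448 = 9.83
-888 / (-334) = 444 / 167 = 2.66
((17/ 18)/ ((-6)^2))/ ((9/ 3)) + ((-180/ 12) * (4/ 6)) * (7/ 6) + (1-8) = -36271/ 1944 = -18.66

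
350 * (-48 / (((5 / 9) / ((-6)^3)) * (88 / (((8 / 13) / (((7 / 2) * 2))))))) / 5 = 186624 / 143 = 1305.06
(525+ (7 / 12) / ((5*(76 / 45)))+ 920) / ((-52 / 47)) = -1306.12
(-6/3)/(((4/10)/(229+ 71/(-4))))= -4225/4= -1056.25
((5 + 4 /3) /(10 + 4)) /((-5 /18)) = -57 /35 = -1.63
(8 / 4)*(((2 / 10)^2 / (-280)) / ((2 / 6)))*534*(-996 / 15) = 132966 / 4375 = 30.39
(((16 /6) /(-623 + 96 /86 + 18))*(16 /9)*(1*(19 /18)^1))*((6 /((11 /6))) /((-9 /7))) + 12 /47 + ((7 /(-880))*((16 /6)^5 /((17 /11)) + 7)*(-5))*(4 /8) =2.15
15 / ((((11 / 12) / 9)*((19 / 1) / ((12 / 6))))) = 3240 / 209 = 15.50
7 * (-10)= -70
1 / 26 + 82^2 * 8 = 1398593 / 26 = 53792.04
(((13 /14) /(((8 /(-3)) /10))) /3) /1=-1.16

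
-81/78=-27/26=-1.04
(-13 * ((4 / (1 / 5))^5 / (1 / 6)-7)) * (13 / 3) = -3244798817 / 3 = -1081599605.67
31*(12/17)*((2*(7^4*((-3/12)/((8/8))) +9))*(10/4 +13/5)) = -131967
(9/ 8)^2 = 81/ 64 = 1.27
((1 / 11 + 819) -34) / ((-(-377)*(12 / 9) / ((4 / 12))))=0.52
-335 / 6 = -55.83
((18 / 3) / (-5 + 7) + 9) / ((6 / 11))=22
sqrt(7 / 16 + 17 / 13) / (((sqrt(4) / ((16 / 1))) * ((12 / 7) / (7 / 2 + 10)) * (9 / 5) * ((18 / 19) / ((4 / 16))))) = 12.20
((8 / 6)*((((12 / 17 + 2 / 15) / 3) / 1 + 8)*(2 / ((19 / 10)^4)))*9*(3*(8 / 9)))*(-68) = -2764.97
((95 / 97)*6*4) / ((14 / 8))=9120 / 679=13.43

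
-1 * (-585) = 585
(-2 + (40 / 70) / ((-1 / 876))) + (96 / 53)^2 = -9817550 / 19663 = -499.29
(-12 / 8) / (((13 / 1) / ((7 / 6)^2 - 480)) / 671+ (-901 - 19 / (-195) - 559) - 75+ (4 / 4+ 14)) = 6763770585 / 6853515019282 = 0.00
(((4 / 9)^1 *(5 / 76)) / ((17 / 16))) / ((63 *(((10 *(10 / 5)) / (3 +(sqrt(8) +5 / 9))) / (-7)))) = -0.00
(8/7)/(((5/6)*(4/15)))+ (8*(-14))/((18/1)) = -68/63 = -1.08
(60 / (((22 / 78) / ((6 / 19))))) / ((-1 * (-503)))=14040 / 105127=0.13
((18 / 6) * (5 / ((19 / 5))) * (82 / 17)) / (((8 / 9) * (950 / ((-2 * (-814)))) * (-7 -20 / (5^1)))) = -40959 / 12274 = -3.34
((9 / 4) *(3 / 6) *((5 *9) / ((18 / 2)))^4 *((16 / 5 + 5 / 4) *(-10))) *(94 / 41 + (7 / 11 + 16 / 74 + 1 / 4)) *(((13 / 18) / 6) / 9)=-163879649375 / 115340544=-1420.83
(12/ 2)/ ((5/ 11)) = 66/ 5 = 13.20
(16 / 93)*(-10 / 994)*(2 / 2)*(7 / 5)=-16 / 6603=-0.00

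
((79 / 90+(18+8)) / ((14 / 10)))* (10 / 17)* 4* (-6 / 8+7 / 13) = -133045 / 13923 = -9.56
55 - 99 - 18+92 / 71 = -4310 / 71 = -60.70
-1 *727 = -727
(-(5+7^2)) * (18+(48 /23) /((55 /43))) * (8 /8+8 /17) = -6705180 /4301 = -1558.98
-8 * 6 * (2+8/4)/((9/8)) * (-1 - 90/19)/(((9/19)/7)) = 390656/27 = 14468.74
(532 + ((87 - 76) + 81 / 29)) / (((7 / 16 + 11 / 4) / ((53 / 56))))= 559256 / 3451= 162.06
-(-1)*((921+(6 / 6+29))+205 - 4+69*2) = 1290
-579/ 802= -0.72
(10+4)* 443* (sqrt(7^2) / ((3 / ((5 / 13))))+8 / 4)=700826 / 39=17969.90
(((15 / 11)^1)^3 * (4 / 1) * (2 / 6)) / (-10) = -0.34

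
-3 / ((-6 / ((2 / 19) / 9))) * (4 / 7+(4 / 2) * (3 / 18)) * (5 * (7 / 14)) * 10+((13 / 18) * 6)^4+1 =200569 / 567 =353.74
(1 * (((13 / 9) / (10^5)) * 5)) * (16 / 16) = 13 / 180000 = 0.00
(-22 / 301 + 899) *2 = 541154 / 301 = 1797.85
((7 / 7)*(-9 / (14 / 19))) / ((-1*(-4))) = -171 / 56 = -3.05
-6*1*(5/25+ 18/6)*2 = -192/5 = -38.40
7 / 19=0.37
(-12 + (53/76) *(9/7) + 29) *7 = 9521/76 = 125.28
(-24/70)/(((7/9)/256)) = -27648/245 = -112.85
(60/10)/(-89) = -6/89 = -0.07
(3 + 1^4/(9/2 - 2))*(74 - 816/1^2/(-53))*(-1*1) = -80546/265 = -303.95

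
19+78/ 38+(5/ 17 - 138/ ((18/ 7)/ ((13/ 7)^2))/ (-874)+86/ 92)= 3509159/ 156009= 22.49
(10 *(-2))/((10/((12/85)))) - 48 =-4104/85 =-48.28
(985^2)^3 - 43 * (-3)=913308254830140754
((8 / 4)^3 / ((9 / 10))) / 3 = 80 / 27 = 2.96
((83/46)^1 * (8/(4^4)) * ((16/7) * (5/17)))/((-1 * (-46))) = 415/503608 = 0.00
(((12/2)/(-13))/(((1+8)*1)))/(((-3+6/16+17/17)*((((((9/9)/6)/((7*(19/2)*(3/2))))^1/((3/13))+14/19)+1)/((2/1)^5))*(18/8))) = 272384/1058447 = 0.26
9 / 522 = 0.02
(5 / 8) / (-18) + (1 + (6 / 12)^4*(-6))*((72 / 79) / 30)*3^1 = 253 / 11376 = 0.02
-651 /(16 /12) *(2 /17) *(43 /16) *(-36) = 755811 /136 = 5557.43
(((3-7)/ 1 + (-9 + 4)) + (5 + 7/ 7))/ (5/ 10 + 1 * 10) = -2/ 7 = -0.29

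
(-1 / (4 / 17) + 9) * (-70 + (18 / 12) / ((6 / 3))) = -5263 / 16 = -328.94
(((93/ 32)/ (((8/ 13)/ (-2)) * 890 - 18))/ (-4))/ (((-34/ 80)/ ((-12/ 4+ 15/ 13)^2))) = -8370/ 419237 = -0.02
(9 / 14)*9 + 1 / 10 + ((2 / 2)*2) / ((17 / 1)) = 3572 / 595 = 6.00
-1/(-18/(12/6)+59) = -1/50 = -0.02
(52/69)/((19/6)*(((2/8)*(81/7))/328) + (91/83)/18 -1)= -237828864/287544643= -0.83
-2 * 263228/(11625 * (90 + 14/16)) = -4211648/8451375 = -0.50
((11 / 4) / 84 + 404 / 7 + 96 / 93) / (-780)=-122449 / 1624896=-0.08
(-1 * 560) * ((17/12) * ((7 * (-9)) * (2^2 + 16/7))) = 314160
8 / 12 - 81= -241 / 3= -80.33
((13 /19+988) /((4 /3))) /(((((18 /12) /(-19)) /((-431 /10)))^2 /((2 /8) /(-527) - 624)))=-1026020271387527 /7440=-137905950455.31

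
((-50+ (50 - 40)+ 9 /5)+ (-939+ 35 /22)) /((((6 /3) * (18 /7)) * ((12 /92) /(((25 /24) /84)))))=-12341455 /684288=-18.04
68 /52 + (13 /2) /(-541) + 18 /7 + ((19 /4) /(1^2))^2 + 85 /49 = 155294345 /5513872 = 28.16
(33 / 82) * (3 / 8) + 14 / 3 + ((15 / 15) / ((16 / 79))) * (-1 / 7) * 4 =27499 / 13776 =2.00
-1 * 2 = -2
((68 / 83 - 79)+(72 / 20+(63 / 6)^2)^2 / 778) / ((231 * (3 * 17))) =-176560477 / 33810946400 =-0.01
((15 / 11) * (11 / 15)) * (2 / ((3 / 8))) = 16 / 3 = 5.33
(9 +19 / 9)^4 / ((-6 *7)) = -50000000 / 137781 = -362.89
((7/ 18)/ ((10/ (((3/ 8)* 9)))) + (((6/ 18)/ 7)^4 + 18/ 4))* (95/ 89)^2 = 260119598705/ 49295488032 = 5.28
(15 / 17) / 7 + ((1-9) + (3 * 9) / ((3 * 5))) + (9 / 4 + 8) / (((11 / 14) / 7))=85.24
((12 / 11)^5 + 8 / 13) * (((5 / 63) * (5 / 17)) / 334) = 3325900 / 22027428423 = 0.00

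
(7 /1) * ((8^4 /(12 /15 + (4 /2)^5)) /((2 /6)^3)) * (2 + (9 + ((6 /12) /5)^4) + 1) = 1451532096 /5125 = 283225.77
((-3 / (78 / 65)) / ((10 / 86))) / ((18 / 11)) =-473 / 36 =-13.14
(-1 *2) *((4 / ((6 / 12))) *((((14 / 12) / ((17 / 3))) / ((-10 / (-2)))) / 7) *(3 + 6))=-72 / 85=-0.85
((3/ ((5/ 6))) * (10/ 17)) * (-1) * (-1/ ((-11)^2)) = 36/ 2057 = 0.02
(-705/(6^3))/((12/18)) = -235/48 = -4.90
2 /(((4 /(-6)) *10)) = -3 /10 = -0.30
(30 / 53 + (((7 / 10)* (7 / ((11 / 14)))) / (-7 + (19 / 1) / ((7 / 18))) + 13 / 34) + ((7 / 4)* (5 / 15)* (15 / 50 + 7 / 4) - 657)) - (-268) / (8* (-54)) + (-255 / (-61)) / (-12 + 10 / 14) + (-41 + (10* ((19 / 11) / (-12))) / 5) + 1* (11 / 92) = -484476603984726343 / 695222165270160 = -696.87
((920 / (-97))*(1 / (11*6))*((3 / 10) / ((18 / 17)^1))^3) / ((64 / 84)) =-0.00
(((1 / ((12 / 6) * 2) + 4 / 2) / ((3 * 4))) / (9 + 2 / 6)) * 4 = 9 / 112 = 0.08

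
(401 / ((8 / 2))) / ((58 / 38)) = 7619 / 116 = 65.68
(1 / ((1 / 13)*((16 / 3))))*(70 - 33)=1443 / 16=90.19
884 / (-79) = -884 / 79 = -11.19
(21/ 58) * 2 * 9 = 189/ 29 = 6.52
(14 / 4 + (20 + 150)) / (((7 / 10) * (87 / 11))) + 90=73895 / 609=121.34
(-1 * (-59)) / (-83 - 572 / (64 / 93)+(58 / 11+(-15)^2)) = -10384 / 120369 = -0.09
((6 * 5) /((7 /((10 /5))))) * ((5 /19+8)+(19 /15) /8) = 2743 /38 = 72.18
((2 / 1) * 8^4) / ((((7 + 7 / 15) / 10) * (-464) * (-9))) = 1600 / 609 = 2.63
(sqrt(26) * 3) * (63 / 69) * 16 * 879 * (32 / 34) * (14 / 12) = 16539264 * sqrt(26) / 391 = 215688.06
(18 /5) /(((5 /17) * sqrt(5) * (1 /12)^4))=6345216 * sqrt(5) /125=113506.67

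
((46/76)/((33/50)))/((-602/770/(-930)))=891250/817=1090.88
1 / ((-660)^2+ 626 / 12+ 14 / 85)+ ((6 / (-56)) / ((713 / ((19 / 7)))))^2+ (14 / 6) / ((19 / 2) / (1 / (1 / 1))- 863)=-60692944343113410863 / 22220621246774001992976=-0.00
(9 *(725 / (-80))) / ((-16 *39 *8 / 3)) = 1305 / 26624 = 0.05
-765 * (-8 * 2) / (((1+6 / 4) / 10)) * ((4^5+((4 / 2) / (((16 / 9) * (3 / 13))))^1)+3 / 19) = 957247560 / 19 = 50381450.53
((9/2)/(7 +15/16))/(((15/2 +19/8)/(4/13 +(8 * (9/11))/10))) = 396288/7173595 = 0.06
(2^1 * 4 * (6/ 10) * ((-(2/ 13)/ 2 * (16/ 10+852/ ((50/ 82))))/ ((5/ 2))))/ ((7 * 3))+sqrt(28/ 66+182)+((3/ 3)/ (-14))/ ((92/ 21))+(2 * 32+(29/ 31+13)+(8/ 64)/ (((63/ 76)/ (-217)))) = 2 * sqrt(49665)/ 33+14748282379/ 417105000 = 48.87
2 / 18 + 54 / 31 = 517 / 279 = 1.85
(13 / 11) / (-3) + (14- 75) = -2026 / 33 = -61.39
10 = 10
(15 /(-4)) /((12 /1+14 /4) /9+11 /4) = -135 /161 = -0.84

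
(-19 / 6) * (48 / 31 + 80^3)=-150784456 / 93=-1621338.24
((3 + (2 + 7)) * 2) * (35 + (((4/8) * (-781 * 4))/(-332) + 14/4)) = 86064/83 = 1036.92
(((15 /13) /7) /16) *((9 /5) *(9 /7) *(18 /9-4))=-243 /5096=-0.05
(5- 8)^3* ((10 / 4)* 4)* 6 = -1620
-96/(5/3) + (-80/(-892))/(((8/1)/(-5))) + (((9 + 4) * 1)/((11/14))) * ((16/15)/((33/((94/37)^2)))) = -180206127221/3324575430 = -54.20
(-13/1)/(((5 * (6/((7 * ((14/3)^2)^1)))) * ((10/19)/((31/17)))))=-2626351/11475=-228.88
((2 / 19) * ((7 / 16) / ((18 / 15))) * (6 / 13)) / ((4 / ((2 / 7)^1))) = 5 / 3952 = 0.00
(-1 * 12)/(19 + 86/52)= -104/179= -0.58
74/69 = 1.07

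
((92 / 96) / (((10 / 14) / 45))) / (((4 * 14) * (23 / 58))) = 87 / 32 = 2.72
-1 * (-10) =10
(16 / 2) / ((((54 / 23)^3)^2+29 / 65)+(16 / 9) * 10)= 692807960520 / 16083233720789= 0.04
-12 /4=-3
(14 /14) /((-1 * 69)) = -1 /69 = -0.01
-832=-832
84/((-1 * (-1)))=84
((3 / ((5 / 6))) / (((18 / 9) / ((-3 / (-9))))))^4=81 / 625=0.13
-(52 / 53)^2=-2704 / 2809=-0.96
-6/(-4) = 3/2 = 1.50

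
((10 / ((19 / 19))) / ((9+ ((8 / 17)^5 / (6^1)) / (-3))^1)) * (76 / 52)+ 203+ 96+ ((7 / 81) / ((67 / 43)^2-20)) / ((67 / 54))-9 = 42492574028956358 / 145712039623917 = 291.62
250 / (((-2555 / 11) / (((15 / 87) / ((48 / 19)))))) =-26125 / 355656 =-0.07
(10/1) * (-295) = -2950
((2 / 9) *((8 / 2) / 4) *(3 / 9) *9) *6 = 4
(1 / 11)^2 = 1 / 121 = 0.01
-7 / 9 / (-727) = 7 / 6543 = 0.00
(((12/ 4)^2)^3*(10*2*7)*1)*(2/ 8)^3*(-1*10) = -127575/ 8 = -15946.88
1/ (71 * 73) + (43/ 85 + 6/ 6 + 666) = 667.51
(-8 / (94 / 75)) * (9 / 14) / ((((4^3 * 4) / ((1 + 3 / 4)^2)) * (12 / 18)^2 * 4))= -42525 / 1540096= -0.03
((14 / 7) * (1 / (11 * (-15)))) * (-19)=38 / 165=0.23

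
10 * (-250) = -2500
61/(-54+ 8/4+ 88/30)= -915/736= -1.24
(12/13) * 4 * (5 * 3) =720/13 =55.38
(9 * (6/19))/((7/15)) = 810/133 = 6.09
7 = 7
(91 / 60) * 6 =91 / 10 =9.10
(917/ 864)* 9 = 917/ 96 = 9.55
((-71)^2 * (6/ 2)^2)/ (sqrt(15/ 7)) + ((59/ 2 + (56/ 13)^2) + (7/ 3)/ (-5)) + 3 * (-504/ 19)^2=3950685079/ 1830270 + 15123 * sqrt(105)/ 5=33151.45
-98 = -98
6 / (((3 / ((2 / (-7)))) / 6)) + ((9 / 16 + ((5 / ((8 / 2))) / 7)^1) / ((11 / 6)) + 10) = 6.98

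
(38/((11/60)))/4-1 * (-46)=1076/11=97.82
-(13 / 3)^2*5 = -845 / 9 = -93.89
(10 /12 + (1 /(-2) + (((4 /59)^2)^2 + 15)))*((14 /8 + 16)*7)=138513744439 /72704166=1905.17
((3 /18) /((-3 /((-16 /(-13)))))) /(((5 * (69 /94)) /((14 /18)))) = -5264 /363285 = -0.01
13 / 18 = 0.72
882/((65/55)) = 9702/13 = 746.31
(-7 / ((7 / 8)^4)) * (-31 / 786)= 63488 / 134799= 0.47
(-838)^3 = -588480472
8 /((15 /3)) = 8 /5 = 1.60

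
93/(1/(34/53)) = 3162/53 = 59.66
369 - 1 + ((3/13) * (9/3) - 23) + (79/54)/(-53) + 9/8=51610631/148824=346.79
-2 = -2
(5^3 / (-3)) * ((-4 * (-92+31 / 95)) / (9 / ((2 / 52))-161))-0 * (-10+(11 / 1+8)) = -290300 / 1387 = -209.30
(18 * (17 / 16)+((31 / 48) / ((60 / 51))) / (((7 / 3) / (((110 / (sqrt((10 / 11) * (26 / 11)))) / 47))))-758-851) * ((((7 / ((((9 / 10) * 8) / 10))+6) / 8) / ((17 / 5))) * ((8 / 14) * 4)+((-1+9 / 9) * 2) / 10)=-2571055 / 1224+1061533 * sqrt(65) / 17244864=-2100.04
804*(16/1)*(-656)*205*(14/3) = -8073103360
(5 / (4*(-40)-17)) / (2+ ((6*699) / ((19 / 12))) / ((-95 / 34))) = 9025 / 302234934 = 0.00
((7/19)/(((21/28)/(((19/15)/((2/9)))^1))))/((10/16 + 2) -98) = -16/545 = -0.03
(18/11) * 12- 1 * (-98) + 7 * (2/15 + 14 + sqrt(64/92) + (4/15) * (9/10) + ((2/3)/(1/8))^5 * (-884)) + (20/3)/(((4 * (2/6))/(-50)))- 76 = -1784368979614/66825 + 28 * sqrt(23)/23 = -26702111.33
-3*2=-6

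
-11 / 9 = -1.22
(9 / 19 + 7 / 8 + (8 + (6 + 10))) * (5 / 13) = 9.75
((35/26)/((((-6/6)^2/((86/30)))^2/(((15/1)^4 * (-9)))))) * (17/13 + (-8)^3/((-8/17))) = -1855768957875/338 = -5490440703.77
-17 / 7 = -2.43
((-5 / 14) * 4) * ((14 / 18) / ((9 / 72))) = -80 / 9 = -8.89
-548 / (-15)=548 / 15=36.53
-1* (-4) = 4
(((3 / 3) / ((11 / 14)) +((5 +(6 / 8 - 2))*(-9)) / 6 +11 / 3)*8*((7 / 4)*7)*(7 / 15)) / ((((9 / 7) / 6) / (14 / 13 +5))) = -34331899 / 38610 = -889.20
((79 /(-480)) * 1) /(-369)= 79 /177120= 0.00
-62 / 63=-0.98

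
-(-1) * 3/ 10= 3/ 10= 0.30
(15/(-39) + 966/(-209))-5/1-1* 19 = -78811/2717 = -29.01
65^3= 274625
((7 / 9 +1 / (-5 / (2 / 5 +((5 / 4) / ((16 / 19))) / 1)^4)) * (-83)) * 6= 68300861346107 / 78643200000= 868.49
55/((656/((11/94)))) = 605/61664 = 0.01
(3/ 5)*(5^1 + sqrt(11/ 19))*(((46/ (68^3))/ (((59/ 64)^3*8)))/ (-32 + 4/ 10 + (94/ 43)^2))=-108869120/ 41700059944829 - 21773824*sqrt(209)/ 792301138951751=-0.00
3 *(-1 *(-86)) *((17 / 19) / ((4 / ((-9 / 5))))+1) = 29283 / 190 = 154.12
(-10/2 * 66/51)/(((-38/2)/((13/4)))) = 715/646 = 1.11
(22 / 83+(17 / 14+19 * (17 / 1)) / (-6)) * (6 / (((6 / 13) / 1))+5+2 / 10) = -1624519 / 1660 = -978.63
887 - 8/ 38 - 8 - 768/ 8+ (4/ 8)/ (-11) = 327187/ 418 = 782.74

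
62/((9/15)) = 310/3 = 103.33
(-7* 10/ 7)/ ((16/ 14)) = -35/ 4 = -8.75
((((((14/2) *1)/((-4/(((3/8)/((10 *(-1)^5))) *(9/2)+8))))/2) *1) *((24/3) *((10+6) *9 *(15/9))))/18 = -8771/12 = -730.92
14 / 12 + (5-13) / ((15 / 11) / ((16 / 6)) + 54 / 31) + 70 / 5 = 11.62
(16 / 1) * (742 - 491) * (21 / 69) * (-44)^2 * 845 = 45988983040 / 23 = 1999521001.74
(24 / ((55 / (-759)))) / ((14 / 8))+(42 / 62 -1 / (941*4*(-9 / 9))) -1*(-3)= -757895371 / 4083940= -185.58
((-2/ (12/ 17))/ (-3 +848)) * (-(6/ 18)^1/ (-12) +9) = -85/ 2808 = -0.03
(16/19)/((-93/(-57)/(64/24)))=128/93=1.38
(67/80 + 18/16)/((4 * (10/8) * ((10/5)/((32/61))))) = 157/1525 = 0.10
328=328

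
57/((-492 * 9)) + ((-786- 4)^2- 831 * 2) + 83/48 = 3674884085/5904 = 622439.72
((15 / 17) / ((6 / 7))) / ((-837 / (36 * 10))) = -700 / 1581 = -0.44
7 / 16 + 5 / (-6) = -19 / 48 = -0.40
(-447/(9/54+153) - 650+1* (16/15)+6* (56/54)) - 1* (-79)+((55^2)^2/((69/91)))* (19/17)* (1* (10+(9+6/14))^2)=33898722259892957/6658155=5091308667.32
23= 23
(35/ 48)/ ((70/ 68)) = 17/ 24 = 0.71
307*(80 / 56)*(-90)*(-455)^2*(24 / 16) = -12257358750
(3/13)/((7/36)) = 108/91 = 1.19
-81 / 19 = -4.26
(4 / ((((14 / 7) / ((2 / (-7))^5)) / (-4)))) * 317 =81152 / 16807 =4.83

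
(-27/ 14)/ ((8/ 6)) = -81/ 56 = -1.45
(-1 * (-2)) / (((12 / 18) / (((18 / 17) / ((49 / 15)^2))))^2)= 73811250 / 1666027489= 0.04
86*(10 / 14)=430 / 7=61.43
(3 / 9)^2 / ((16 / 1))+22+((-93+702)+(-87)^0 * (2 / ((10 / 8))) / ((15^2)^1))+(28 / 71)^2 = 57271065373 / 90738000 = 631.17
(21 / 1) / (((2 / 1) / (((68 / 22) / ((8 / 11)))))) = 357 / 8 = 44.62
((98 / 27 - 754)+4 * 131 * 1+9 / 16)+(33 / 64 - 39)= -456697 / 1728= -264.29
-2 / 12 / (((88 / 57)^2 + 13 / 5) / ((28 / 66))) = -12635 / 890527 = -0.01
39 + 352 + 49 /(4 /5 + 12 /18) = 424.41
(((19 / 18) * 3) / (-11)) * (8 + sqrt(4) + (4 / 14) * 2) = -703 / 231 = -3.04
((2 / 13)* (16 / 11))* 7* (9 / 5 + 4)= 6496 / 715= 9.09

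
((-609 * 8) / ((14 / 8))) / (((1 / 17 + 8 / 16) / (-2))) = 189312 / 19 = 9963.79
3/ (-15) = -1/ 5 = -0.20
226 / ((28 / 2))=113 / 7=16.14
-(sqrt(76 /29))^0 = -1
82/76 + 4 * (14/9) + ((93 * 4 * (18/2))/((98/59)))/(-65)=-25825027/1089270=-23.71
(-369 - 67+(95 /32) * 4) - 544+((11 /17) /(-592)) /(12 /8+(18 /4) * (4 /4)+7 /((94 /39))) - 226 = -2514698543 /2105892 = -1194.13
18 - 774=-756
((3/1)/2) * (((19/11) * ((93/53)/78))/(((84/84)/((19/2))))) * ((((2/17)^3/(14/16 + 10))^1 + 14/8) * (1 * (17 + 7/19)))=16.83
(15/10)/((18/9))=0.75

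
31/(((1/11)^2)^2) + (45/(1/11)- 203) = 454163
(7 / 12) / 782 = 7 / 9384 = 0.00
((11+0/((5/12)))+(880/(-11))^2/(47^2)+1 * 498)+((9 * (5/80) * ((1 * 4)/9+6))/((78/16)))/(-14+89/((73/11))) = 1891643284/3704493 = 510.63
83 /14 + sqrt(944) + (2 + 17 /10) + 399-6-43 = 4 * sqrt(59) + 12587 /35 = 390.35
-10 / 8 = -5 / 4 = -1.25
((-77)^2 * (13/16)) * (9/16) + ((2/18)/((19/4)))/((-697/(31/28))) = 578754305201/213583104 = 2709.74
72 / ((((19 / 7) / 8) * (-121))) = -4032 / 2299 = -1.75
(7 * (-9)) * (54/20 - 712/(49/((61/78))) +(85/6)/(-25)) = 264588/455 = 581.51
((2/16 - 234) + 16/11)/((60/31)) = -120.08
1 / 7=0.14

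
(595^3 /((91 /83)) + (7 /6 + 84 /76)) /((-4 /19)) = -284731690117 /312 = -912601570.89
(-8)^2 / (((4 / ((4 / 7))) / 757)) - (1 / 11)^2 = 5862201 / 847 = 6921.13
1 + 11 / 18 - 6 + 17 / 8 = -163 / 72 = -2.26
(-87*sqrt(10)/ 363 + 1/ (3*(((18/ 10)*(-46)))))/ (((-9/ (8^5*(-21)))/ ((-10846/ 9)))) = 6219530240/ 16767 + 6558777344*sqrt(10)/ 297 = 70204861.57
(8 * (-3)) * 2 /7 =-48 /7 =-6.86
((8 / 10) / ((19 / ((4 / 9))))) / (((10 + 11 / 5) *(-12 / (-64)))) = 256 / 31293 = 0.01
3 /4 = 0.75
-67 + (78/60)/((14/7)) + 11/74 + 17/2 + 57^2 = 2361561/740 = 3191.30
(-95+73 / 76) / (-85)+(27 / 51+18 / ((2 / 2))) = 126847 / 6460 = 19.64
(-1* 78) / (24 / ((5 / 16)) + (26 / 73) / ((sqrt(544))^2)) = -7743840 / 7624769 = -1.02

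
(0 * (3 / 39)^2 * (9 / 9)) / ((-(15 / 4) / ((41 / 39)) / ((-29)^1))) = 0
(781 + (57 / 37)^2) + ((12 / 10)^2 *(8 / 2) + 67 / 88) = 2379004643 / 3011800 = 789.89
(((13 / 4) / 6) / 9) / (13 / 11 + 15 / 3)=143 / 14688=0.01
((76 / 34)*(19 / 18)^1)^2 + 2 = 177139 / 23409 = 7.57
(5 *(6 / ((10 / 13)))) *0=0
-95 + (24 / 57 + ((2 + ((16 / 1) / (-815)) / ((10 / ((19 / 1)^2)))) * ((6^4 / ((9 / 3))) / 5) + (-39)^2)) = 595393746 / 387125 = 1537.99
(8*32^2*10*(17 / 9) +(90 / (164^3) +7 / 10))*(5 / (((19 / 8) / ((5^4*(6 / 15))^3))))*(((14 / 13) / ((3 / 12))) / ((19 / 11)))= 2842560894396781250000 / 223924329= 12694292340144.88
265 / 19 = 13.95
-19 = -19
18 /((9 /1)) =2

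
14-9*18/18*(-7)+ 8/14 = 77.57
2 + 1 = 3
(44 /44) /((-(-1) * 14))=0.07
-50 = -50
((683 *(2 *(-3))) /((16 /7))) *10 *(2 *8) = -286860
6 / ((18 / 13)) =13 / 3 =4.33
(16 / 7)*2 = 32 / 7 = 4.57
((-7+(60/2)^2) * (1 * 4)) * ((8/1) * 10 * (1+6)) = 2000320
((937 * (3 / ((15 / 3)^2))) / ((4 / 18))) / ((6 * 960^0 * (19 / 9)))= 75897 / 1900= 39.95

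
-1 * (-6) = 6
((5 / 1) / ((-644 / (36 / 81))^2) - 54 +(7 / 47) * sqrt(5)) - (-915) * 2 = 7 * sqrt(5) / 47 +3728891381 / 2099601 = 1776.33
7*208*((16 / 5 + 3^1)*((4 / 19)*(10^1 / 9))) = 361088 / 171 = 2111.63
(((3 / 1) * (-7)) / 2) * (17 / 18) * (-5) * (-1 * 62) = -18445 / 6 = -3074.17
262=262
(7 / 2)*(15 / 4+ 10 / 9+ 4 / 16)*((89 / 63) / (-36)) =-2047 / 2916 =-0.70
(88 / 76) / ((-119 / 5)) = -110 / 2261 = -0.05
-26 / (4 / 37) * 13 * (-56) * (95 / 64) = 4158245 / 16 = 259890.31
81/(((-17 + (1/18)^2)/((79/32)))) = -518319/44056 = -11.77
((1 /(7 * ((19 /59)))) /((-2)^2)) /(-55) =-59 /29260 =-0.00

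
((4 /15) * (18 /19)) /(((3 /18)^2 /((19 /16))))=54 /5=10.80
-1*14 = -14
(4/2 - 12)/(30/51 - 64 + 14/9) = 765/4732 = 0.16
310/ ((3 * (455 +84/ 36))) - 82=-56097/ 686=-81.77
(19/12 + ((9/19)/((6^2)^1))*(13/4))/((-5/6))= -1.95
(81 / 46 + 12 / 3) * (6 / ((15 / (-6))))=-318 / 23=-13.83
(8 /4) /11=0.18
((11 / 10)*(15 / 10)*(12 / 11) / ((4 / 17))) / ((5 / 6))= 9.18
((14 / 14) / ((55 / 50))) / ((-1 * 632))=-5 / 3476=-0.00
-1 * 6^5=-7776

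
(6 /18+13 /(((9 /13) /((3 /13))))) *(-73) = -1022 /3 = -340.67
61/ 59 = 1.03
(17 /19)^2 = 0.80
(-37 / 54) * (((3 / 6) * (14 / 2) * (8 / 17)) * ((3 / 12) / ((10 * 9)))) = -259 / 82620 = -0.00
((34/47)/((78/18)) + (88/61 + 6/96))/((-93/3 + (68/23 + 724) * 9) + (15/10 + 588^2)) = 22933553/4831462688936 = 0.00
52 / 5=10.40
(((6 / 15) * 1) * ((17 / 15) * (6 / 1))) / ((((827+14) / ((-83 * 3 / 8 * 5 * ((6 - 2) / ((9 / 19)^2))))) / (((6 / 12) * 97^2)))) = -4792671739 / 113535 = -42213.17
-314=-314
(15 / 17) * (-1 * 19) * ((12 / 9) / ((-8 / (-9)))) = -855 / 34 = -25.15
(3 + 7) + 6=16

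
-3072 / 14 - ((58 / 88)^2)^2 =-5762026423 / 26236672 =-219.62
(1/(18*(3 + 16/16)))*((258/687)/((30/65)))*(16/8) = 0.02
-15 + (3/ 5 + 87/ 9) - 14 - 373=-5876/ 15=-391.73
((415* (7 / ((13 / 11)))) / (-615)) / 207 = -6391 / 330993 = -0.02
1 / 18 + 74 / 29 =1361 / 522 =2.61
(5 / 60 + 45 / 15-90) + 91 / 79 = -81305 / 948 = -85.76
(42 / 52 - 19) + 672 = 16999 / 26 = 653.81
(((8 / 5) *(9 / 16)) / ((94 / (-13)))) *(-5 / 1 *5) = 585 / 188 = 3.11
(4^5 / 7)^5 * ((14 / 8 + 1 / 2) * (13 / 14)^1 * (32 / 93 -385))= -53836873616262.81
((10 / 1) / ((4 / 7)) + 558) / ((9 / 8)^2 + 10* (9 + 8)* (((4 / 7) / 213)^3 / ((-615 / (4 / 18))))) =135146826835713504 / 297211472725729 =454.72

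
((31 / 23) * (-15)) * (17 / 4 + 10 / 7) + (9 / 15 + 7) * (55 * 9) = 2348793 / 644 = 3647.19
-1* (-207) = 207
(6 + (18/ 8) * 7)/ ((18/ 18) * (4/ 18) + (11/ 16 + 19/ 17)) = 53244/ 4963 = 10.73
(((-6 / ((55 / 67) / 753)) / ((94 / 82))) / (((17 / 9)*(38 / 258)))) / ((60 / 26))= -31219734663 / 4174775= -7478.18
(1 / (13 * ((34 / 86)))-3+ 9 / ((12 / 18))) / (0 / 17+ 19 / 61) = 288347 / 8398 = 34.34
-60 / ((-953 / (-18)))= -1080 / 953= -1.13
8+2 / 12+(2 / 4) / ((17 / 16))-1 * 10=-139 / 102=-1.36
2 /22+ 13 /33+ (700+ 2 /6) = 700.82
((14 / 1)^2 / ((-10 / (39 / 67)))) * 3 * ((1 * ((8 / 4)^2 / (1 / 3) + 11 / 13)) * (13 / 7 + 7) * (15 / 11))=-3913812 / 737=-5310.46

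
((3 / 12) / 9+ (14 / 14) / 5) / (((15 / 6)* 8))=41 / 3600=0.01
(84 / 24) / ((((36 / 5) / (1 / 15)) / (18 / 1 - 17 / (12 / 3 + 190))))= 24325 / 41904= 0.58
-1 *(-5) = 5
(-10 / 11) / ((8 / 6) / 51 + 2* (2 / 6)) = -765 / 583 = -1.31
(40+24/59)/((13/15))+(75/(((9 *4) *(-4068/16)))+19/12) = 451159081/9360468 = 48.20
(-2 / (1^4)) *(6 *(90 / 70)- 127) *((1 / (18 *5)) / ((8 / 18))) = 167 / 28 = 5.96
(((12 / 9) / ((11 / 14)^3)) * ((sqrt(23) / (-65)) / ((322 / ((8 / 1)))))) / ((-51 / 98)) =614656 * sqrt(23) / 304446285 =0.01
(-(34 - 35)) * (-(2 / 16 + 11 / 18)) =-53 / 72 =-0.74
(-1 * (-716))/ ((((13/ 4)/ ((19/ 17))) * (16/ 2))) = 6802/ 221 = 30.78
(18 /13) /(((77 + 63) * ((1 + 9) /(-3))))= -27 /9100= -0.00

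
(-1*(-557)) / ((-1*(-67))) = 557 / 67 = 8.31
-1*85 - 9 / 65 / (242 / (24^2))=-671117 / 7865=-85.33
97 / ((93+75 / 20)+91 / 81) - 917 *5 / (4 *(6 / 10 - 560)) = 1078591139 / 354782668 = 3.04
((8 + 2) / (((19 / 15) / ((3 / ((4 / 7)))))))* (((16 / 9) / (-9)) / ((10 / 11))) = -1540 / 171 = -9.01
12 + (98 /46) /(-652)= 179903 /14996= 12.00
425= 425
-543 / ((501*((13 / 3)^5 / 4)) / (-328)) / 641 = 0.00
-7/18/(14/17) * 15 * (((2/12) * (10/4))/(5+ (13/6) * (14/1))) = -425/5088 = -0.08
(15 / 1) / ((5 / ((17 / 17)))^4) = 3 / 125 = 0.02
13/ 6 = 2.17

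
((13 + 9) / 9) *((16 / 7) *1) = 352 / 63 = 5.59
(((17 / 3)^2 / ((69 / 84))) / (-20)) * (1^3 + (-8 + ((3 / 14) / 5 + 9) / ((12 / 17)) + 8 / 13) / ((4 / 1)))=-3305293 / 717600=-4.61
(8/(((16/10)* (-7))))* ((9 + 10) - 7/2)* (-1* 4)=310/7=44.29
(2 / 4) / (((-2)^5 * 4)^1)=-1 / 256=-0.00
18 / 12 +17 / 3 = 43 / 6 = 7.17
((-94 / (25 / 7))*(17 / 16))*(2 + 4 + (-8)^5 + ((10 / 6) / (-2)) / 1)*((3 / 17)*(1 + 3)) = 64673833 / 100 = 646738.33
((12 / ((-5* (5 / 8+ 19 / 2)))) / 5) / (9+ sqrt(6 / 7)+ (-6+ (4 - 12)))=32* sqrt(42) / 114075+ 224 / 22815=0.01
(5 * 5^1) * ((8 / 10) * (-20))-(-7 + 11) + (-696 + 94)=-1006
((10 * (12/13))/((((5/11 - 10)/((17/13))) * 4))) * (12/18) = -748/3549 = -0.21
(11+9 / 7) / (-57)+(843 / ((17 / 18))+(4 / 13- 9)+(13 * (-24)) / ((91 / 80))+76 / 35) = 38519491 / 62985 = 611.57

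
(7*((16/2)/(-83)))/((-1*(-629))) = -56/52207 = -0.00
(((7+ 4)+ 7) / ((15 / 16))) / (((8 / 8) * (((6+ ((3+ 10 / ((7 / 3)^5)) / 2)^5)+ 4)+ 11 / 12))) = 12359288398823100525837312 / 13212450227759528827567445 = 0.94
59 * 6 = 354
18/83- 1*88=-7286/83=-87.78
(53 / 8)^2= 2809 / 64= 43.89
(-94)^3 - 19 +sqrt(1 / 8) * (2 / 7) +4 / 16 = -3322411 / 4 +sqrt(2) / 14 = -830602.65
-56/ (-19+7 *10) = -56/ 51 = -1.10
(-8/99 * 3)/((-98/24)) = 32/539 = 0.06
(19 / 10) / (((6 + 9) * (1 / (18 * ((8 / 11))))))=456 / 275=1.66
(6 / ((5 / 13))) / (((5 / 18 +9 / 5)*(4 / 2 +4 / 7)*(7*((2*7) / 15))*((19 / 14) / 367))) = 429390 / 3553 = 120.85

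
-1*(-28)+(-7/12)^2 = 4081/144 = 28.34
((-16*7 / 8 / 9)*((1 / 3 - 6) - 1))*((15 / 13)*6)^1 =2800 / 39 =71.79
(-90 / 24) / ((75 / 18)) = -9 / 10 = -0.90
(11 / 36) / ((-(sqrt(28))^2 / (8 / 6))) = -11 / 756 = -0.01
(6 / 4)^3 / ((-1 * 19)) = -27 / 152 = -0.18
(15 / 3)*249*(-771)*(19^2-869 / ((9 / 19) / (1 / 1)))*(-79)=-111742230190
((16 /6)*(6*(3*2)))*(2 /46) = 96 /23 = 4.17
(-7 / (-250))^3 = 343 / 15625000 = 0.00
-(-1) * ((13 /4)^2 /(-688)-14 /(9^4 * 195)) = -0.02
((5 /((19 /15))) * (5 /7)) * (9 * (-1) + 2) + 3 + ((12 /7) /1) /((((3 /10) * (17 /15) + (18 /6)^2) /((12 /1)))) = -902742 /62111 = -14.53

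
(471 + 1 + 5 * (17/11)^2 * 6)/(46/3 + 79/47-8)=299202/4961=60.31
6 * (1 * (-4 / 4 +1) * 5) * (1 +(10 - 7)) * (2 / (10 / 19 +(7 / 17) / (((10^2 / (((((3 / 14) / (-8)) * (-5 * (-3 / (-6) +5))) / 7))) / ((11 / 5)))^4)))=0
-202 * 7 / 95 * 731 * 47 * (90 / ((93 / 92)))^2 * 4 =-296055269475840 / 18259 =-16214210497.61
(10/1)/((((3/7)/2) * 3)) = 140/9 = 15.56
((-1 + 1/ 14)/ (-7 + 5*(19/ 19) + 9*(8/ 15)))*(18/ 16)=-585/ 1568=-0.37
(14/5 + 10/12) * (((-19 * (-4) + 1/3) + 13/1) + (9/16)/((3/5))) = 472297/1440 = 327.98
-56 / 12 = -14 / 3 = -4.67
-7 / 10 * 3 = -21 / 10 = -2.10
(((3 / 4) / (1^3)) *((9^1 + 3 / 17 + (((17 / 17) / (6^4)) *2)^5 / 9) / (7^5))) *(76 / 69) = 3047865079597498691 / 6757475756269536313344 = 0.00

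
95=95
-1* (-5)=5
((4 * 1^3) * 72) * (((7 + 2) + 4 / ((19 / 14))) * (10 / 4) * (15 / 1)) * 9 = 22064400 / 19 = 1161284.21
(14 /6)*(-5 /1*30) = -350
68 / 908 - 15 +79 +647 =161414 / 227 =711.07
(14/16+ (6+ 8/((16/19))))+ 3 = 155/8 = 19.38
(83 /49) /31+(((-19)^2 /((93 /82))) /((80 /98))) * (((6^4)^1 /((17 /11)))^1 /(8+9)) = 42218314723 /2194955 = 19234.25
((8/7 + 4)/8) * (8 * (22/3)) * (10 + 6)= 4224/7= 603.43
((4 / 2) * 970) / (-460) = -4.22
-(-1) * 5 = 5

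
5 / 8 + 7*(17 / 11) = 1007 / 88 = 11.44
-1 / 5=-0.20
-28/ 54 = -14/ 27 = -0.52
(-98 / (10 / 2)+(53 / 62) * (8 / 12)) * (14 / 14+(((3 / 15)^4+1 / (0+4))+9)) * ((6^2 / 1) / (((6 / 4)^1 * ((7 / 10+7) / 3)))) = -2721492252 / 1491875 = -1824.21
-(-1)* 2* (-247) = -494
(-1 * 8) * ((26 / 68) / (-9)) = 52 / 153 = 0.34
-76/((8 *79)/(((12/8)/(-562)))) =57/177592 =0.00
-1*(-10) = 10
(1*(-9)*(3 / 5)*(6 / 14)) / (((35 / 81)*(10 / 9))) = -59049 / 12250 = -4.82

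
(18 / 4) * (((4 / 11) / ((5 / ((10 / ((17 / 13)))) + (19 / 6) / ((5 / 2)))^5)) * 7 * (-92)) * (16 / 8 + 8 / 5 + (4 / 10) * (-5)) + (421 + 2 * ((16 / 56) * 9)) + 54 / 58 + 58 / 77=3902626301746764738 / 10742410190260133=363.29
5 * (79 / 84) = 395 / 84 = 4.70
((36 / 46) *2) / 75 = 12 / 575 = 0.02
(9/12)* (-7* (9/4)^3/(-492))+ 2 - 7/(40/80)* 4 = -53.88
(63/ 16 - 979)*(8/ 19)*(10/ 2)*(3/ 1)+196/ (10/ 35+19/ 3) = -32371677/ 5282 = -6128.68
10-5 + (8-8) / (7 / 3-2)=5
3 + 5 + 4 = 12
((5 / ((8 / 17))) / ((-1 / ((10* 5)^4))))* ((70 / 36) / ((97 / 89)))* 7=-723994140625 / 873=-829317457.76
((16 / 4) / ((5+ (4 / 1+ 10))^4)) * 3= 12 / 130321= 0.00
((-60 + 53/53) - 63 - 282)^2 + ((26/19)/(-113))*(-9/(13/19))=18443426/113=163216.16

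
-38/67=-0.57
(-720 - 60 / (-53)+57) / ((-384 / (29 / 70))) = 339097 / 474880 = 0.71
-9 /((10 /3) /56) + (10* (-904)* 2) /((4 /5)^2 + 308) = -2023324 /9645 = -209.78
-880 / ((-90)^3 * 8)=11 / 72900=0.00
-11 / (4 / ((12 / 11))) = -3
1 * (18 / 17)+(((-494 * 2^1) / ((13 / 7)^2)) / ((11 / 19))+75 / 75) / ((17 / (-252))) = 17797050 / 2431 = 7320.88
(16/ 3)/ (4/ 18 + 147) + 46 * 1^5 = 60998/ 1325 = 46.04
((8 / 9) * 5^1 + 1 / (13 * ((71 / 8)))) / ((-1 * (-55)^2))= -36992 / 25128675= -0.00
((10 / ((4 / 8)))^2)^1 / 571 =400 / 571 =0.70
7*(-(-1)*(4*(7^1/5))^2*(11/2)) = 30184/25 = 1207.36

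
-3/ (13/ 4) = -0.92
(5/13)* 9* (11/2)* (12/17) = 2970/221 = 13.44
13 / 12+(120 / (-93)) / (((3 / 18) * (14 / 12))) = -14459 / 2604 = -5.55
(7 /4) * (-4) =-7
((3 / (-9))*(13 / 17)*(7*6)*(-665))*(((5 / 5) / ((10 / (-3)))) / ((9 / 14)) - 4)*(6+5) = -17839822 / 51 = -349800.43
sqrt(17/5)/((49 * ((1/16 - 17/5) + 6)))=16 * sqrt(85)/10437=0.01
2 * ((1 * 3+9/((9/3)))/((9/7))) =28/3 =9.33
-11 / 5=-2.20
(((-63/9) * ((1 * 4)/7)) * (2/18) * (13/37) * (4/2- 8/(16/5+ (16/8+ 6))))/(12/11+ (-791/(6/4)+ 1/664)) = 1139424/2986526669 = 0.00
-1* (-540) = 540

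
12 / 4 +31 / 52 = 187 / 52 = 3.60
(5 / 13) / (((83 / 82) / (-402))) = -164820 / 1079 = -152.75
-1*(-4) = 4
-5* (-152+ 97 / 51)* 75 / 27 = 956875 / 459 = 2084.69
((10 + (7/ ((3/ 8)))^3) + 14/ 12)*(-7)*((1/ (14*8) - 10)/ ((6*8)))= 131234455/ 13824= 9493.23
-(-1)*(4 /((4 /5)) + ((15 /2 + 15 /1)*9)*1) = 415 /2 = 207.50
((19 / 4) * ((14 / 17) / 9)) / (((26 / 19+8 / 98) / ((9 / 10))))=123823 / 459000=0.27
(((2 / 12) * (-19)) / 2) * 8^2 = -304 / 3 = -101.33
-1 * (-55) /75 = 11 /15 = 0.73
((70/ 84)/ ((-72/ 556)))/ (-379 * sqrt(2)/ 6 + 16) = 5560/ 417099 + 263405 * sqrt(2)/ 5005188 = 0.09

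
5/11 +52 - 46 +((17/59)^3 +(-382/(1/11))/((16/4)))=-4717242165/4518338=-1044.02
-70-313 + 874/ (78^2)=-1164649/ 3042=-382.86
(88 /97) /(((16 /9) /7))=693 /194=3.57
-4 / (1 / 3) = -12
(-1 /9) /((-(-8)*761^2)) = -1 /41696712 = -0.00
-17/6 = -2.83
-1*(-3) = 3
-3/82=-0.04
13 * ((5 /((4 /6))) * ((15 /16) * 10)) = 14625 /16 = 914.06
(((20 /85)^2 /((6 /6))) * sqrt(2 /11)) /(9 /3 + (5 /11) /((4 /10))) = 32 * sqrt(22) /26299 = 0.01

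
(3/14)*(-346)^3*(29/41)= -1801845516/287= -6278207.37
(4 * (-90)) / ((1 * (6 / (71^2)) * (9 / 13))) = -1310660 / 3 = -436886.67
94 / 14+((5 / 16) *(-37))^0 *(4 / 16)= 195 / 28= 6.96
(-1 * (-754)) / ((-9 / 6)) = -1508 / 3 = -502.67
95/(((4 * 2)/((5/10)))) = 5.94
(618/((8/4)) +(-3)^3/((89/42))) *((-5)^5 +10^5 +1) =2554329492/89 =28700331.37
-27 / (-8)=27 / 8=3.38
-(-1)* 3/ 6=1/ 2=0.50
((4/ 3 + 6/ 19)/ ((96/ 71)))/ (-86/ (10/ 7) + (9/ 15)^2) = -83425/ 4093056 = -0.02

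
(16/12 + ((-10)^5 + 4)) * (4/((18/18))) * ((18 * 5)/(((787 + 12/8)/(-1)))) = 71996160/1577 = 45653.87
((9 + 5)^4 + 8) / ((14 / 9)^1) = 24701.14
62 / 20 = 31 / 10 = 3.10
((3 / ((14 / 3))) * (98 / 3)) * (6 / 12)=21 / 2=10.50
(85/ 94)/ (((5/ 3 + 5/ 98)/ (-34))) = -84966/ 4747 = -17.90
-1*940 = -940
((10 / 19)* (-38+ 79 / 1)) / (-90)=-0.24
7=7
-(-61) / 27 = 61 / 27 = 2.26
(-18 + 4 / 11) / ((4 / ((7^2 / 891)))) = -4753 / 19602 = -0.24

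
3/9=1/3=0.33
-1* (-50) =50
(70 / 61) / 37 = 70 / 2257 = 0.03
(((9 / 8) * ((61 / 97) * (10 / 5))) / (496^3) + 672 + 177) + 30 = 41616507421221 / 47345287168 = 879.00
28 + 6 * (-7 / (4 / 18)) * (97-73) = -4508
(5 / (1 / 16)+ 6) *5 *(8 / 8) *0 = 0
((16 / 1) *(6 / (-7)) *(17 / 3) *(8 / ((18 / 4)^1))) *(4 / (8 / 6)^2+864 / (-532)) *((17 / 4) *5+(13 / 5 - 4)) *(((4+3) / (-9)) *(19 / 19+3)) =31963264 / 5985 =5340.56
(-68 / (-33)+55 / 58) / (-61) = -5759 / 116754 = -0.05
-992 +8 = -984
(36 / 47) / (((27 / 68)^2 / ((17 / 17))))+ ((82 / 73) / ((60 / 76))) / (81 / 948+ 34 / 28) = 23782589624 / 3994970625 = 5.95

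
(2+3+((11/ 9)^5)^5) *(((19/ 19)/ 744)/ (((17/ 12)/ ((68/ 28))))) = 7995467812310213213262964/ 22254837618447430251877719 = 0.36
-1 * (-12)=12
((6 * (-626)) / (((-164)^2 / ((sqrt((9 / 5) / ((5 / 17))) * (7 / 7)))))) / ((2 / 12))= -8451 * sqrt(17) / 16810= -2.07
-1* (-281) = 281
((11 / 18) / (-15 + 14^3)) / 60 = 11 / 2947320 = 0.00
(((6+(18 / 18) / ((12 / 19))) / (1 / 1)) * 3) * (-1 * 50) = -2275 / 2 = -1137.50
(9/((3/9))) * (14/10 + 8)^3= 2803221/125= 22425.77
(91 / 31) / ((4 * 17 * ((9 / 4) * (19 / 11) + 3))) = 1001 / 159681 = 0.01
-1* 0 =0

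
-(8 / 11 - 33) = 355 / 11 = 32.27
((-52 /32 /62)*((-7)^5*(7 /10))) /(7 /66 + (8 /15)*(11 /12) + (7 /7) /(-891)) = 9529569 /18352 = 519.27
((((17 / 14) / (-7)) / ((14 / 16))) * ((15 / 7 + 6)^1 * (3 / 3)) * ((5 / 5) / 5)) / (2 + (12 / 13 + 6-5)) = -988 / 12005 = -0.08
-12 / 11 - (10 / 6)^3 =-1699 / 297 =-5.72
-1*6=-6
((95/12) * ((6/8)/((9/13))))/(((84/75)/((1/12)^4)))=0.00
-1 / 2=-0.50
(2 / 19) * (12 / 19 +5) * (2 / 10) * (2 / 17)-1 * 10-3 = -398477 / 30685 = -12.99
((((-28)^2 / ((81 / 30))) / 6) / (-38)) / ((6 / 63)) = -6860 / 513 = -13.37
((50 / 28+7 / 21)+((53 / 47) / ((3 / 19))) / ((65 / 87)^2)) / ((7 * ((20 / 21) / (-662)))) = -41170090147 / 27800500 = -1480.91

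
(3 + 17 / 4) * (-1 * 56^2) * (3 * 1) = -68208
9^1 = 9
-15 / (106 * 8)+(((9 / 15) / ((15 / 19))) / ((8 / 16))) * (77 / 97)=2444873 / 2056400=1.19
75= 75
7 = 7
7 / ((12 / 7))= 4.08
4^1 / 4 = 1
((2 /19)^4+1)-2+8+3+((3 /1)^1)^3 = 4821893 /130321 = 37.00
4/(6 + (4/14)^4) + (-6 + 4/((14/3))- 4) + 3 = -5.48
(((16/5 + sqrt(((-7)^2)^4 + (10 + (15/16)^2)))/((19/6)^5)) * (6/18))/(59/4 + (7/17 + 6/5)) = 2820096/13774538737 + 55080 * sqrt(1475791841)/13774538737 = 0.15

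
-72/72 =-1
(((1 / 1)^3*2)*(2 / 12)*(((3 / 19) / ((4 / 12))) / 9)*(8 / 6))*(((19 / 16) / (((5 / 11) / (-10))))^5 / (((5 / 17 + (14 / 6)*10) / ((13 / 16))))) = -4638420348991 / 473825280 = -9789.31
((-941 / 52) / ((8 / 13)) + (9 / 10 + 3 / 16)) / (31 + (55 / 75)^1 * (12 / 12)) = -13593 / 15232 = -0.89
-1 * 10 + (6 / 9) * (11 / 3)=-68 / 9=-7.56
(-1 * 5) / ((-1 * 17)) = 5 / 17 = 0.29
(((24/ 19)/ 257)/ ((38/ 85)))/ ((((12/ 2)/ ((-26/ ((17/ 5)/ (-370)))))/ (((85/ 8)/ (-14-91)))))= -1022125/ 1948317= -0.52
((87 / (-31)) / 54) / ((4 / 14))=-203 / 1116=-0.18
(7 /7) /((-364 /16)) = -4 /91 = -0.04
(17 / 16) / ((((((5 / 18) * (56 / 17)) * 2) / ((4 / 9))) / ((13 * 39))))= 146523 / 1120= 130.82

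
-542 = -542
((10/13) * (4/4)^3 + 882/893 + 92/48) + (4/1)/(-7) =3025081/975156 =3.10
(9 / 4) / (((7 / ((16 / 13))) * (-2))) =-18 / 91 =-0.20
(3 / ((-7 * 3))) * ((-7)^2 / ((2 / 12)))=-42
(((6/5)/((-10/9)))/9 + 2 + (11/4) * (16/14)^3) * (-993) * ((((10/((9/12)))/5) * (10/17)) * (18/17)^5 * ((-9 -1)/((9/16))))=1826051748839424/8279186167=220559.33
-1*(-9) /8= 9 /8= 1.12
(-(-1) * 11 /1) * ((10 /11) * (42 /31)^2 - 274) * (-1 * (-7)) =-20151698 /961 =-20969.51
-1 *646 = -646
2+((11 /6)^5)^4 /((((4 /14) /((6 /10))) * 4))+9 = 4709786201099129300887 /48748779200839680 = 96613.42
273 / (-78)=-7 / 2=-3.50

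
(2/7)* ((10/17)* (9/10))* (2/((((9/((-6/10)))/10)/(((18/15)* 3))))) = -432/595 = -0.73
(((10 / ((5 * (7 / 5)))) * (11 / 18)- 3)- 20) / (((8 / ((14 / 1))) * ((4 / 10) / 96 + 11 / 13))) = -362440 / 7959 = -45.54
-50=-50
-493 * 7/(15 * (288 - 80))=-3451/3120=-1.11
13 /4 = 3.25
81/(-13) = -81/13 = -6.23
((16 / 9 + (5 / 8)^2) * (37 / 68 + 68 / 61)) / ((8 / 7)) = 60160583 / 19113984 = 3.15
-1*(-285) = 285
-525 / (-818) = 525 / 818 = 0.64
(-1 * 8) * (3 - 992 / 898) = -6808 / 449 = -15.16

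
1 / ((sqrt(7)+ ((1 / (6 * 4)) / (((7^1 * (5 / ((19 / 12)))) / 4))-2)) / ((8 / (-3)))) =-16934400 * sqrt(7) / 19242359-33741120 / 19242359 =-4.08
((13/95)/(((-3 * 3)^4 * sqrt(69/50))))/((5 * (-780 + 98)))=-13 * sqrt(138)/29331016110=-0.00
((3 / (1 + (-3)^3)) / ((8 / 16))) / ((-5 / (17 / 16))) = 51 / 1040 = 0.05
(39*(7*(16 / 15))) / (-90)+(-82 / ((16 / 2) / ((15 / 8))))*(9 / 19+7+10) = -339.06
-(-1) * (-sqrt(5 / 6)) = -sqrt(30) / 6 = -0.91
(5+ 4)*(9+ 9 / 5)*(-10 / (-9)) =108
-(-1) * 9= 9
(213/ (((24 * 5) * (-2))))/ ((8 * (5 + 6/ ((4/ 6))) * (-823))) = 71/ 7374080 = 0.00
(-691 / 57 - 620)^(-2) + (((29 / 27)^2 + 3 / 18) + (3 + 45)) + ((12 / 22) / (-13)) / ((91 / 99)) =110336325139620701 / 2239210386394254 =49.27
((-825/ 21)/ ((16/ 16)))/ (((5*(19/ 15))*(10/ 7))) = -165/ 38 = -4.34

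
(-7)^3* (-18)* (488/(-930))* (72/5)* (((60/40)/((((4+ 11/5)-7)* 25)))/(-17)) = -13558104/65875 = -205.82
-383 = -383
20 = 20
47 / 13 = 3.62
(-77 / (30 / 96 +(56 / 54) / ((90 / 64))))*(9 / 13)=-13471920 / 265343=-50.77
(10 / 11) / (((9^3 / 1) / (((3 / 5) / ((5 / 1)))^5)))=2 / 64453125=0.00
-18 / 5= -3.60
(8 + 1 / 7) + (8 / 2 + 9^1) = 148 / 7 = 21.14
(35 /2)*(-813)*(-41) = 1166655 /2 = 583327.50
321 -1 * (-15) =336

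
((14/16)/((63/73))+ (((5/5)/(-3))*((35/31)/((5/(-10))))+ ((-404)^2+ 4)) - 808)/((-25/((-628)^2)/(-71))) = 1268833620689266/6975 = 181911630206.35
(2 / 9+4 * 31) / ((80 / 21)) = 3913 / 120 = 32.61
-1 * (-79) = 79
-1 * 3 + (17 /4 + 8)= 37 /4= 9.25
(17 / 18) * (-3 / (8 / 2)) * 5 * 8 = -28.33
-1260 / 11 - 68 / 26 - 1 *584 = -100266 / 143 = -701.16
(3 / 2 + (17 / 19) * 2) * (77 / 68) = 9625 / 2584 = 3.72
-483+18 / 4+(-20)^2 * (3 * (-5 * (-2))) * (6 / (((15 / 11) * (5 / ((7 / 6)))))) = 11841.50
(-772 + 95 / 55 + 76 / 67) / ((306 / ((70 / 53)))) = -3.32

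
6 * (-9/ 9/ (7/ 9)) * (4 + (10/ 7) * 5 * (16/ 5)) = -10152/ 49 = -207.18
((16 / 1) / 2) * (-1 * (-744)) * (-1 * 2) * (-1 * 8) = 95232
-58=-58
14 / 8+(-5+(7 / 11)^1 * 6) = 25 / 44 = 0.57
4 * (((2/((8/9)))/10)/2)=9/20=0.45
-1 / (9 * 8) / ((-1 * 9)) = 1 / 648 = 0.00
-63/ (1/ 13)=-819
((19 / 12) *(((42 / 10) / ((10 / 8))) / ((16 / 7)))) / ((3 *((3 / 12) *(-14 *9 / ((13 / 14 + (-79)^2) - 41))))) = -1649447 / 10800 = -152.73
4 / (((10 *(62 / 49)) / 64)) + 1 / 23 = 72283 / 3565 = 20.28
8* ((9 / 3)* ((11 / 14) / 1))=132 / 7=18.86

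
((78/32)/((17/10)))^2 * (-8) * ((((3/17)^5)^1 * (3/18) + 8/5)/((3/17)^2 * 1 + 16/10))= -863856398925/53545647184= -16.13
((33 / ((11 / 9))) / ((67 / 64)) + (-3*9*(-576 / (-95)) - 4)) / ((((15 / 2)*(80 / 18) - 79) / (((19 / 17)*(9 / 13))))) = 24388668 / 10142795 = 2.40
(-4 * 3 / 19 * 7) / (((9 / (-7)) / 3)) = 196 / 19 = 10.32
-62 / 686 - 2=-2.09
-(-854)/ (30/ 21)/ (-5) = -2989/ 25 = -119.56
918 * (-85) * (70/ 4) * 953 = -1301345325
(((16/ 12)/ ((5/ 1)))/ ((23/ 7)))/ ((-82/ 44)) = -616/ 14145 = -0.04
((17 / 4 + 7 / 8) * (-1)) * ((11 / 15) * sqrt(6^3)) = -451 * sqrt(6) / 20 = -55.24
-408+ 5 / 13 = -5299 / 13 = -407.62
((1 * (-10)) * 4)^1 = -40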